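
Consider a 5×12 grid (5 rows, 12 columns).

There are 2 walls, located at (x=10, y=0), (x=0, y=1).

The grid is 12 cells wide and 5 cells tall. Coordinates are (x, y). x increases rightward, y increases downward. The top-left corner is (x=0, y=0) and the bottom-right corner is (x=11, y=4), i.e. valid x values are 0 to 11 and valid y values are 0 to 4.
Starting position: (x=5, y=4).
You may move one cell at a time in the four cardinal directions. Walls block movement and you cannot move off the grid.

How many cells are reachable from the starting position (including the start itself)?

Answer: Reachable cells: 58

Derivation:
BFS flood-fill from (x=5, y=4):
  Distance 0: (x=5, y=4)
  Distance 1: (x=5, y=3), (x=4, y=4), (x=6, y=4)
  Distance 2: (x=5, y=2), (x=4, y=3), (x=6, y=3), (x=3, y=4), (x=7, y=4)
  Distance 3: (x=5, y=1), (x=4, y=2), (x=6, y=2), (x=3, y=3), (x=7, y=3), (x=2, y=4), (x=8, y=4)
  Distance 4: (x=5, y=0), (x=4, y=1), (x=6, y=1), (x=3, y=2), (x=7, y=2), (x=2, y=3), (x=8, y=3), (x=1, y=4), (x=9, y=4)
  Distance 5: (x=4, y=0), (x=6, y=0), (x=3, y=1), (x=7, y=1), (x=2, y=2), (x=8, y=2), (x=1, y=3), (x=9, y=3), (x=0, y=4), (x=10, y=4)
  Distance 6: (x=3, y=0), (x=7, y=0), (x=2, y=1), (x=8, y=1), (x=1, y=2), (x=9, y=2), (x=0, y=3), (x=10, y=3), (x=11, y=4)
  Distance 7: (x=2, y=0), (x=8, y=0), (x=1, y=1), (x=9, y=1), (x=0, y=2), (x=10, y=2), (x=11, y=3)
  Distance 8: (x=1, y=0), (x=9, y=0), (x=10, y=1), (x=11, y=2)
  Distance 9: (x=0, y=0), (x=11, y=1)
  Distance 10: (x=11, y=0)
Total reachable: 58 (grid has 58 open cells total)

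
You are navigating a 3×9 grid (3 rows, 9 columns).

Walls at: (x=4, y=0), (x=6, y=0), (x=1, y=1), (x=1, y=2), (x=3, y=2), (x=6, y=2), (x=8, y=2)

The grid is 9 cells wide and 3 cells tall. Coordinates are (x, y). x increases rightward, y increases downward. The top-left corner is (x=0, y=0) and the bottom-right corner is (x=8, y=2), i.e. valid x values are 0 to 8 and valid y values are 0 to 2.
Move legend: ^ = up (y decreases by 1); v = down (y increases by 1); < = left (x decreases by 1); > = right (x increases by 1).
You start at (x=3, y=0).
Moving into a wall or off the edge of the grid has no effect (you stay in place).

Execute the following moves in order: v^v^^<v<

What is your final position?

Start: (x=3, y=0)
  v (down): (x=3, y=0) -> (x=3, y=1)
  ^ (up): (x=3, y=1) -> (x=3, y=0)
  v (down): (x=3, y=0) -> (x=3, y=1)
  ^ (up): (x=3, y=1) -> (x=3, y=0)
  ^ (up): blocked, stay at (x=3, y=0)
  < (left): (x=3, y=0) -> (x=2, y=0)
  v (down): (x=2, y=0) -> (x=2, y=1)
  < (left): blocked, stay at (x=2, y=1)
Final: (x=2, y=1)

Answer: Final position: (x=2, y=1)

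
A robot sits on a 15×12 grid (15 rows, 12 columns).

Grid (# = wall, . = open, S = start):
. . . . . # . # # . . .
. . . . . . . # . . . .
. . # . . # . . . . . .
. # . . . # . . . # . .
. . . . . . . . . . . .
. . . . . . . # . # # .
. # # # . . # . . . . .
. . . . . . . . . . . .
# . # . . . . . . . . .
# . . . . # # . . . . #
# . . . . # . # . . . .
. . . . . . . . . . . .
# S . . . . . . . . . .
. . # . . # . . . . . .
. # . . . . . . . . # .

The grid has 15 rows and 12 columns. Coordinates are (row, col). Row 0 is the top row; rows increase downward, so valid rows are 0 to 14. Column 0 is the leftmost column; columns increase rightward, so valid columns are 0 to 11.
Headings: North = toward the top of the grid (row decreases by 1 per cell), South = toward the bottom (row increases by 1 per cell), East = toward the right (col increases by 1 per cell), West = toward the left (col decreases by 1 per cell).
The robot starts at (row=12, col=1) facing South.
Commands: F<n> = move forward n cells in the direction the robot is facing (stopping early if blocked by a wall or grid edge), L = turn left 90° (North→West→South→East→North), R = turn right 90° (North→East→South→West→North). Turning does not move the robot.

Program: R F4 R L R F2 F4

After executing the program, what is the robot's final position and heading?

Answer: Final position: (row=7, col=1), facing North

Derivation:
Start: (row=12, col=1), facing South
  R: turn right, now facing West
  F4: move forward 0/4 (blocked), now at (row=12, col=1)
  R: turn right, now facing North
  L: turn left, now facing West
  R: turn right, now facing North
  F2: move forward 2, now at (row=10, col=1)
  F4: move forward 3/4 (blocked), now at (row=7, col=1)
Final: (row=7, col=1), facing North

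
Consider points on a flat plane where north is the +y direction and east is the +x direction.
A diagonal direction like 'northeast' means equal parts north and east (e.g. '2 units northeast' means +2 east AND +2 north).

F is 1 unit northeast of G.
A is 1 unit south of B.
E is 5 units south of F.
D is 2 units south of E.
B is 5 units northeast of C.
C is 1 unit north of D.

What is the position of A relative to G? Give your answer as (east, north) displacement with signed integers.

Place G at the origin (east=0, north=0).
  F is 1 unit northeast of G: delta (east=+1, north=+1); F at (east=1, north=1).
  E is 5 units south of F: delta (east=+0, north=-5); E at (east=1, north=-4).
  D is 2 units south of E: delta (east=+0, north=-2); D at (east=1, north=-6).
  C is 1 unit north of D: delta (east=+0, north=+1); C at (east=1, north=-5).
  B is 5 units northeast of C: delta (east=+5, north=+5); B at (east=6, north=0).
  A is 1 unit south of B: delta (east=+0, north=-1); A at (east=6, north=-1).
Therefore A relative to G: (east=6, north=-1).

Answer: A is at (east=6, north=-1) relative to G.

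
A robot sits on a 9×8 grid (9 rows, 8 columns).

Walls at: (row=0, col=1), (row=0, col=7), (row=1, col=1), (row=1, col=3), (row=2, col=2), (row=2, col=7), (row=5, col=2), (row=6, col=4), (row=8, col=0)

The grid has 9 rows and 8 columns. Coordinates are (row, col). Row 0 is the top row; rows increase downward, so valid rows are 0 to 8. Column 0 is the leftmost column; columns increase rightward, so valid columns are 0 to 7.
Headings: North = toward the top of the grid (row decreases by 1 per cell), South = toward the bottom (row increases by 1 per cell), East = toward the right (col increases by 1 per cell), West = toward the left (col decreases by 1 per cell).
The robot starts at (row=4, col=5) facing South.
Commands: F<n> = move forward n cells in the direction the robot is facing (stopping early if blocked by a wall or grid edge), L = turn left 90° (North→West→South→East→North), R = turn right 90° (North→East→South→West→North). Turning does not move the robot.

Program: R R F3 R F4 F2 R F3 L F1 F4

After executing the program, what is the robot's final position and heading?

Start: (row=4, col=5), facing South
  R: turn right, now facing West
  R: turn right, now facing North
  F3: move forward 3, now at (row=1, col=5)
  R: turn right, now facing East
  F4: move forward 2/4 (blocked), now at (row=1, col=7)
  F2: move forward 0/2 (blocked), now at (row=1, col=7)
  R: turn right, now facing South
  F3: move forward 0/3 (blocked), now at (row=1, col=7)
  L: turn left, now facing East
  F1: move forward 0/1 (blocked), now at (row=1, col=7)
  F4: move forward 0/4 (blocked), now at (row=1, col=7)
Final: (row=1, col=7), facing East

Answer: Final position: (row=1, col=7), facing East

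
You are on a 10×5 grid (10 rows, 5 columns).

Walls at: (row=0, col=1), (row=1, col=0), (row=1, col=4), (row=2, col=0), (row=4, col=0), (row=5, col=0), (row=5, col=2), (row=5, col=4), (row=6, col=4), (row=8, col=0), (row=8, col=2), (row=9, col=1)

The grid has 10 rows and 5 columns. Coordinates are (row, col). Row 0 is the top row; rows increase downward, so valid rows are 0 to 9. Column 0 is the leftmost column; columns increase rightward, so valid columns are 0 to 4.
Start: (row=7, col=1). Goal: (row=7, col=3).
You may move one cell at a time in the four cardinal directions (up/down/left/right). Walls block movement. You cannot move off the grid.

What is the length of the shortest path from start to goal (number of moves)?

BFS from (row=7, col=1) until reaching (row=7, col=3):
  Distance 0: (row=7, col=1)
  Distance 1: (row=6, col=1), (row=7, col=0), (row=7, col=2), (row=8, col=1)
  Distance 2: (row=5, col=1), (row=6, col=0), (row=6, col=2), (row=7, col=3)  <- goal reached here
One shortest path (2 moves): (row=7, col=1) -> (row=7, col=2) -> (row=7, col=3)

Answer: Shortest path length: 2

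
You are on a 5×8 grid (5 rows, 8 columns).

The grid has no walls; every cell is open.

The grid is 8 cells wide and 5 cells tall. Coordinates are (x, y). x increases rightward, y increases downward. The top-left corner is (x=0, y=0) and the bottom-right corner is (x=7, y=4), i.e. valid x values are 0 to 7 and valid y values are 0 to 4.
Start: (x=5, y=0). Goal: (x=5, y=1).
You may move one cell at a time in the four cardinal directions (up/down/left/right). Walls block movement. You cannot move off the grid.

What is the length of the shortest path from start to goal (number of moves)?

BFS from (x=5, y=0) until reaching (x=5, y=1):
  Distance 0: (x=5, y=0)
  Distance 1: (x=4, y=0), (x=6, y=0), (x=5, y=1)  <- goal reached here
One shortest path (1 moves): (x=5, y=0) -> (x=5, y=1)

Answer: Shortest path length: 1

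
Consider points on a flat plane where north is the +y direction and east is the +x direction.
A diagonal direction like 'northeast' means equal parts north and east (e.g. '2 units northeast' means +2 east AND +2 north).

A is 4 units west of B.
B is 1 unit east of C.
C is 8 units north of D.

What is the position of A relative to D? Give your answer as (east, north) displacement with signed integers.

Answer: A is at (east=-3, north=8) relative to D.

Derivation:
Place D at the origin (east=0, north=0).
  C is 8 units north of D: delta (east=+0, north=+8); C at (east=0, north=8).
  B is 1 unit east of C: delta (east=+1, north=+0); B at (east=1, north=8).
  A is 4 units west of B: delta (east=-4, north=+0); A at (east=-3, north=8).
Therefore A relative to D: (east=-3, north=8).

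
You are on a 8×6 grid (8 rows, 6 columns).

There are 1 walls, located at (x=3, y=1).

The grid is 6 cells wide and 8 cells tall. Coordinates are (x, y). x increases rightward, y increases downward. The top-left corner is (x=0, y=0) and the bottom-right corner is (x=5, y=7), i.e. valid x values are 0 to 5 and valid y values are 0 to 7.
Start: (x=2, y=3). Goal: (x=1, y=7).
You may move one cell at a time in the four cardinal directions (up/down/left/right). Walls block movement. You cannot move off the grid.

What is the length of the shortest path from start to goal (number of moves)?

Answer: Shortest path length: 5

Derivation:
BFS from (x=2, y=3) until reaching (x=1, y=7):
  Distance 0: (x=2, y=3)
  Distance 1: (x=2, y=2), (x=1, y=3), (x=3, y=3), (x=2, y=4)
  Distance 2: (x=2, y=1), (x=1, y=2), (x=3, y=2), (x=0, y=3), (x=4, y=3), (x=1, y=4), (x=3, y=4), (x=2, y=5)
  Distance 3: (x=2, y=0), (x=1, y=1), (x=0, y=2), (x=4, y=2), (x=5, y=3), (x=0, y=4), (x=4, y=4), (x=1, y=5), (x=3, y=5), (x=2, y=6)
  Distance 4: (x=1, y=0), (x=3, y=0), (x=0, y=1), (x=4, y=1), (x=5, y=2), (x=5, y=4), (x=0, y=5), (x=4, y=5), (x=1, y=6), (x=3, y=6), (x=2, y=7)
  Distance 5: (x=0, y=0), (x=4, y=0), (x=5, y=1), (x=5, y=5), (x=0, y=6), (x=4, y=6), (x=1, y=7), (x=3, y=7)  <- goal reached here
One shortest path (5 moves): (x=2, y=3) -> (x=1, y=3) -> (x=1, y=4) -> (x=1, y=5) -> (x=1, y=6) -> (x=1, y=7)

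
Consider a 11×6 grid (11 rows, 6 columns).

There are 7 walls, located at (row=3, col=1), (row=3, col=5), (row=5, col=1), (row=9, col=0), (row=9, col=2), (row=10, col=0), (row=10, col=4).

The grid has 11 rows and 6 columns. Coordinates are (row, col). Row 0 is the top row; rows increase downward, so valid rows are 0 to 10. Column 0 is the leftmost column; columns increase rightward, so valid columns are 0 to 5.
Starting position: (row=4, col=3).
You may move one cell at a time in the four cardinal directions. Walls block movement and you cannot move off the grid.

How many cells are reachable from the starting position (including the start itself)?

BFS flood-fill from (row=4, col=3):
  Distance 0: (row=4, col=3)
  Distance 1: (row=3, col=3), (row=4, col=2), (row=4, col=4), (row=5, col=3)
  Distance 2: (row=2, col=3), (row=3, col=2), (row=3, col=4), (row=4, col=1), (row=4, col=5), (row=5, col=2), (row=5, col=4), (row=6, col=3)
  Distance 3: (row=1, col=3), (row=2, col=2), (row=2, col=4), (row=4, col=0), (row=5, col=5), (row=6, col=2), (row=6, col=4), (row=7, col=3)
  Distance 4: (row=0, col=3), (row=1, col=2), (row=1, col=4), (row=2, col=1), (row=2, col=5), (row=3, col=0), (row=5, col=0), (row=6, col=1), (row=6, col=5), (row=7, col=2), (row=7, col=4), (row=8, col=3)
  Distance 5: (row=0, col=2), (row=0, col=4), (row=1, col=1), (row=1, col=5), (row=2, col=0), (row=6, col=0), (row=7, col=1), (row=7, col=5), (row=8, col=2), (row=8, col=4), (row=9, col=3)
  Distance 6: (row=0, col=1), (row=0, col=5), (row=1, col=0), (row=7, col=0), (row=8, col=1), (row=8, col=5), (row=9, col=4), (row=10, col=3)
  Distance 7: (row=0, col=0), (row=8, col=0), (row=9, col=1), (row=9, col=5), (row=10, col=2)
  Distance 8: (row=10, col=1), (row=10, col=5)
Total reachable: 59 (grid has 59 open cells total)

Answer: Reachable cells: 59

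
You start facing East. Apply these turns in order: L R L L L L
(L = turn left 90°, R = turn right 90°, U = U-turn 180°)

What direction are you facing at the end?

Answer: Final heading: East

Derivation:
Start: East
  L (left (90° counter-clockwise)) -> North
  R (right (90° clockwise)) -> East
  L (left (90° counter-clockwise)) -> North
  L (left (90° counter-clockwise)) -> West
  L (left (90° counter-clockwise)) -> South
  L (left (90° counter-clockwise)) -> East
Final: East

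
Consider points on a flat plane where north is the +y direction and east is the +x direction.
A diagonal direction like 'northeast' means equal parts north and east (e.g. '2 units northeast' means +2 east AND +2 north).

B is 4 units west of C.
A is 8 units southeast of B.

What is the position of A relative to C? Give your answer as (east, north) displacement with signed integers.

Place C at the origin (east=0, north=0).
  B is 4 units west of C: delta (east=-4, north=+0); B at (east=-4, north=0).
  A is 8 units southeast of B: delta (east=+8, north=-8); A at (east=4, north=-8).
Therefore A relative to C: (east=4, north=-8).

Answer: A is at (east=4, north=-8) relative to C.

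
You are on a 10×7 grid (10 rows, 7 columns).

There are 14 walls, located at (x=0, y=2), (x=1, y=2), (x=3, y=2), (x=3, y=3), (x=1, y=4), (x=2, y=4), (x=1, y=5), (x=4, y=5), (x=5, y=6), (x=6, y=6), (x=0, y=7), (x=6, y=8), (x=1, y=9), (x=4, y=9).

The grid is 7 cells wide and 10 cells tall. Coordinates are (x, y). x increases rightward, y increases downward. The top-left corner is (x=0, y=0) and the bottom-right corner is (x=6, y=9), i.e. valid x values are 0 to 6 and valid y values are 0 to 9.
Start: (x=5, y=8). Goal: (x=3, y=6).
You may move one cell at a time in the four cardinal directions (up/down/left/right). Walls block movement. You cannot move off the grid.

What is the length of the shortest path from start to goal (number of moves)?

Answer: Shortest path length: 4

Derivation:
BFS from (x=5, y=8) until reaching (x=3, y=6):
  Distance 0: (x=5, y=8)
  Distance 1: (x=5, y=7), (x=4, y=8), (x=5, y=9)
  Distance 2: (x=4, y=7), (x=6, y=7), (x=3, y=8), (x=6, y=9)
  Distance 3: (x=4, y=6), (x=3, y=7), (x=2, y=8), (x=3, y=9)
  Distance 4: (x=3, y=6), (x=2, y=7), (x=1, y=8), (x=2, y=9)  <- goal reached here
One shortest path (4 moves): (x=5, y=8) -> (x=4, y=8) -> (x=3, y=8) -> (x=3, y=7) -> (x=3, y=6)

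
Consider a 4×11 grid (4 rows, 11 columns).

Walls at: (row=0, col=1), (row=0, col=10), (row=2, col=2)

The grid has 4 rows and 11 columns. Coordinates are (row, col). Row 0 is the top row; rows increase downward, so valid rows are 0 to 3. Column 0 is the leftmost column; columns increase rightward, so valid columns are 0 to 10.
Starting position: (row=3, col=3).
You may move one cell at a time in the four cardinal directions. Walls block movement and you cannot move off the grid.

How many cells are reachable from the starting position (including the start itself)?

BFS flood-fill from (row=3, col=3):
  Distance 0: (row=3, col=3)
  Distance 1: (row=2, col=3), (row=3, col=2), (row=3, col=4)
  Distance 2: (row=1, col=3), (row=2, col=4), (row=3, col=1), (row=3, col=5)
  Distance 3: (row=0, col=3), (row=1, col=2), (row=1, col=4), (row=2, col=1), (row=2, col=5), (row=3, col=0), (row=3, col=6)
  Distance 4: (row=0, col=2), (row=0, col=4), (row=1, col=1), (row=1, col=5), (row=2, col=0), (row=2, col=6), (row=3, col=7)
  Distance 5: (row=0, col=5), (row=1, col=0), (row=1, col=6), (row=2, col=7), (row=3, col=8)
  Distance 6: (row=0, col=0), (row=0, col=6), (row=1, col=7), (row=2, col=8), (row=3, col=9)
  Distance 7: (row=0, col=7), (row=1, col=8), (row=2, col=9), (row=3, col=10)
  Distance 8: (row=0, col=8), (row=1, col=9), (row=2, col=10)
  Distance 9: (row=0, col=9), (row=1, col=10)
Total reachable: 41 (grid has 41 open cells total)

Answer: Reachable cells: 41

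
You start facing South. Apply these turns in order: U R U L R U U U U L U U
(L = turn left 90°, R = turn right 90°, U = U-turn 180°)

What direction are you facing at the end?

Answer: Final heading: South

Derivation:
Start: South
  U (U-turn (180°)) -> North
  R (right (90° clockwise)) -> East
  U (U-turn (180°)) -> West
  L (left (90° counter-clockwise)) -> South
  R (right (90° clockwise)) -> West
  U (U-turn (180°)) -> East
  U (U-turn (180°)) -> West
  U (U-turn (180°)) -> East
  U (U-turn (180°)) -> West
  L (left (90° counter-clockwise)) -> South
  U (U-turn (180°)) -> North
  U (U-turn (180°)) -> South
Final: South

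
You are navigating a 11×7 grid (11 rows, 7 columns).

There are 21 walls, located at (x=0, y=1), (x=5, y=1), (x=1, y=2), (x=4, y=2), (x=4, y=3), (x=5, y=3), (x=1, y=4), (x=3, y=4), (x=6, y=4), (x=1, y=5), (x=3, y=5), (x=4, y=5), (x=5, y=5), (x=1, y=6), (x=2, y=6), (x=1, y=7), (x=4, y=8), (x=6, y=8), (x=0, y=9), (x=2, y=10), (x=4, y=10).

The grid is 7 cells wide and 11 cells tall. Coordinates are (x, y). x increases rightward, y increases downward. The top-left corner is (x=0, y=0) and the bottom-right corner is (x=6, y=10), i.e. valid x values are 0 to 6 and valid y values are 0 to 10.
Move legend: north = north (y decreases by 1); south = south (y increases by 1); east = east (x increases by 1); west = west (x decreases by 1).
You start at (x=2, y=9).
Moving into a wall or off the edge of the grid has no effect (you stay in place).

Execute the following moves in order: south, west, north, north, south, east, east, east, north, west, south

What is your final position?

Answer: Final position: (x=3, y=10)

Derivation:
Start: (x=2, y=9)
  south (south): blocked, stay at (x=2, y=9)
  west (west): (x=2, y=9) -> (x=1, y=9)
  north (north): (x=1, y=9) -> (x=1, y=8)
  north (north): blocked, stay at (x=1, y=8)
  south (south): (x=1, y=8) -> (x=1, y=9)
  east (east): (x=1, y=9) -> (x=2, y=9)
  east (east): (x=2, y=9) -> (x=3, y=9)
  east (east): (x=3, y=9) -> (x=4, y=9)
  north (north): blocked, stay at (x=4, y=9)
  west (west): (x=4, y=9) -> (x=3, y=9)
  south (south): (x=3, y=9) -> (x=3, y=10)
Final: (x=3, y=10)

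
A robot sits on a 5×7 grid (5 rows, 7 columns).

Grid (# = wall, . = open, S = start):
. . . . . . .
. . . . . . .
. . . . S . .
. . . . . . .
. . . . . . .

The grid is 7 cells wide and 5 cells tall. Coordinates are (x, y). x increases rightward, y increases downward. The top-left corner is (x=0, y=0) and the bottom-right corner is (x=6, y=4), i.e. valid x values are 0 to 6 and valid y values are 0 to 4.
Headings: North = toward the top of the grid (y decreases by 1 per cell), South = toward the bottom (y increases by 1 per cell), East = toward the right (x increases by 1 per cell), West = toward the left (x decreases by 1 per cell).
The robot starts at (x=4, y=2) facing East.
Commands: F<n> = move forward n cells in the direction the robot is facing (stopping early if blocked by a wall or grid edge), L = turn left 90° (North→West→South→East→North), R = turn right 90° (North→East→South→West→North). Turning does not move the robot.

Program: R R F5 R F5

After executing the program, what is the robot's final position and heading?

Start: (x=4, y=2), facing East
  R: turn right, now facing South
  R: turn right, now facing West
  F5: move forward 4/5 (blocked), now at (x=0, y=2)
  R: turn right, now facing North
  F5: move forward 2/5 (blocked), now at (x=0, y=0)
Final: (x=0, y=0), facing North

Answer: Final position: (x=0, y=0), facing North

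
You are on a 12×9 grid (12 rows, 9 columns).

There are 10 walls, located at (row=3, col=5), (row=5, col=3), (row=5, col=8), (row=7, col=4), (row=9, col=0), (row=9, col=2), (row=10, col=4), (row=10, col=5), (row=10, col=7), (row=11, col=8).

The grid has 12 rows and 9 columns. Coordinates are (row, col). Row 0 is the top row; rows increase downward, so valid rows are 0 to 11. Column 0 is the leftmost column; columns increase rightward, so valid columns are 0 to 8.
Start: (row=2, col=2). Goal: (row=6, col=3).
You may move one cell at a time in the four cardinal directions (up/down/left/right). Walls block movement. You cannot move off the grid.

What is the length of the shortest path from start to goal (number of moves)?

BFS from (row=2, col=2) until reaching (row=6, col=3):
  Distance 0: (row=2, col=2)
  Distance 1: (row=1, col=2), (row=2, col=1), (row=2, col=3), (row=3, col=2)
  Distance 2: (row=0, col=2), (row=1, col=1), (row=1, col=3), (row=2, col=0), (row=2, col=4), (row=3, col=1), (row=3, col=3), (row=4, col=2)
  Distance 3: (row=0, col=1), (row=0, col=3), (row=1, col=0), (row=1, col=4), (row=2, col=5), (row=3, col=0), (row=3, col=4), (row=4, col=1), (row=4, col=3), (row=5, col=2)
  Distance 4: (row=0, col=0), (row=0, col=4), (row=1, col=5), (row=2, col=6), (row=4, col=0), (row=4, col=4), (row=5, col=1), (row=6, col=2)
  Distance 5: (row=0, col=5), (row=1, col=6), (row=2, col=7), (row=3, col=6), (row=4, col=5), (row=5, col=0), (row=5, col=4), (row=6, col=1), (row=6, col=3), (row=7, col=2)  <- goal reached here
One shortest path (5 moves): (row=2, col=2) -> (row=3, col=2) -> (row=4, col=2) -> (row=5, col=2) -> (row=6, col=2) -> (row=6, col=3)

Answer: Shortest path length: 5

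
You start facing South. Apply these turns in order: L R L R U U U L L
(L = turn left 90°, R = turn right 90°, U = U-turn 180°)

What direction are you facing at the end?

Start: South
  L (left (90° counter-clockwise)) -> East
  R (right (90° clockwise)) -> South
  L (left (90° counter-clockwise)) -> East
  R (right (90° clockwise)) -> South
  U (U-turn (180°)) -> North
  U (U-turn (180°)) -> South
  U (U-turn (180°)) -> North
  L (left (90° counter-clockwise)) -> West
  L (left (90° counter-clockwise)) -> South
Final: South

Answer: Final heading: South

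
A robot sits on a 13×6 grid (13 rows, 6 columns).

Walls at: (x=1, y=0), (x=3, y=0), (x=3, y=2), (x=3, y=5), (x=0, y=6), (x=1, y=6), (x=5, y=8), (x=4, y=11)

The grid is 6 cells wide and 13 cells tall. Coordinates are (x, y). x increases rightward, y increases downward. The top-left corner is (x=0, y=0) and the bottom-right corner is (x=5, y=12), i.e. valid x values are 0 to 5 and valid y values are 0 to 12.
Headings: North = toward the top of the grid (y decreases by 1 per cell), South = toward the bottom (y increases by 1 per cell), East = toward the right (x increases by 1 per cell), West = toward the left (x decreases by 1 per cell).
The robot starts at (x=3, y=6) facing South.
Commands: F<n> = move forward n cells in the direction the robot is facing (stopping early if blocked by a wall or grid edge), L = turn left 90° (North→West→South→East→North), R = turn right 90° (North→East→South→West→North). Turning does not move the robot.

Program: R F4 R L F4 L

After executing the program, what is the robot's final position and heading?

Start: (x=3, y=6), facing South
  R: turn right, now facing West
  F4: move forward 1/4 (blocked), now at (x=2, y=6)
  R: turn right, now facing North
  L: turn left, now facing West
  F4: move forward 0/4 (blocked), now at (x=2, y=6)
  L: turn left, now facing South
Final: (x=2, y=6), facing South

Answer: Final position: (x=2, y=6), facing South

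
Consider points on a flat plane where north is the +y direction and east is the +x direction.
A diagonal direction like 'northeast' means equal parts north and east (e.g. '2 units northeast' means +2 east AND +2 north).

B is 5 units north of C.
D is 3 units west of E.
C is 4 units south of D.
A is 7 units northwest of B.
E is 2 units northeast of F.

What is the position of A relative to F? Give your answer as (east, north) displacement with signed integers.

Place F at the origin (east=0, north=0).
  E is 2 units northeast of F: delta (east=+2, north=+2); E at (east=2, north=2).
  D is 3 units west of E: delta (east=-3, north=+0); D at (east=-1, north=2).
  C is 4 units south of D: delta (east=+0, north=-4); C at (east=-1, north=-2).
  B is 5 units north of C: delta (east=+0, north=+5); B at (east=-1, north=3).
  A is 7 units northwest of B: delta (east=-7, north=+7); A at (east=-8, north=10).
Therefore A relative to F: (east=-8, north=10).

Answer: A is at (east=-8, north=10) relative to F.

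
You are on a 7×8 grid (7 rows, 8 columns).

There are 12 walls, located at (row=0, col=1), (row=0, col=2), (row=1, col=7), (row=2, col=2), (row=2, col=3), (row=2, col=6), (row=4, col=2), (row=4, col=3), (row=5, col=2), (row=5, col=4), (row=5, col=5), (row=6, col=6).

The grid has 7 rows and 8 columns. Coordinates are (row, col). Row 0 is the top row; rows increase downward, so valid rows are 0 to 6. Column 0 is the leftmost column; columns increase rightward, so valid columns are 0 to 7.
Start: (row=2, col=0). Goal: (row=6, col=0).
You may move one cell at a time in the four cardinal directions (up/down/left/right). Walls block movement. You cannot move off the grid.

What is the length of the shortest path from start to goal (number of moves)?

BFS from (row=2, col=0) until reaching (row=6, col=0):
  Distance 0: (row=2, col=0)
  Distance 1: (row=1, col=0), (row=2, col=1), (row=3, col=0)
  Distance 2: (row=0, col=0), (row=1, col=1), (row=3, col=1), (row=4, col=0)
  Distance 3: (row=1, col=2), (row=3, col=2), (row=4, col=1), (row=5, col=0)
  Distance 4: (row=1, col=3), (row=3, col=3), (row=5, col=1), (row=6, col=0)  <- goal reached here
One shortest path (4 moves): (row=2, col=0) -> (row=3, col=0) -> (row=4, col=0) -> (row=5, col=0) -> (row=6, col=0)

Answer: Shortest path length: 4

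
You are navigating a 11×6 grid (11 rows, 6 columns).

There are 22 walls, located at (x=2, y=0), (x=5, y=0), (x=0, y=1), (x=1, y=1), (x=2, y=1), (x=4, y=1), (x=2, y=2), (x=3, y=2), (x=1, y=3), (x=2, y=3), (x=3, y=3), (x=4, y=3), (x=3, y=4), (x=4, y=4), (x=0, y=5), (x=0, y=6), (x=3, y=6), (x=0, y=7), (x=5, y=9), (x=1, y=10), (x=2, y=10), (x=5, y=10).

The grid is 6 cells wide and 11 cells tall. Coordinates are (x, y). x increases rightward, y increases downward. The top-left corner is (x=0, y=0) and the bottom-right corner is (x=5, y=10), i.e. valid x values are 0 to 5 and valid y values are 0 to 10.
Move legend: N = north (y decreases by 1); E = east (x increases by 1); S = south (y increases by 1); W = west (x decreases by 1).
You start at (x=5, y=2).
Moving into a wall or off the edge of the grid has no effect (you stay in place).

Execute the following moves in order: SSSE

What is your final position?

Start: (x=5, y=2)
  S (south): (x=5, y=2) -> (x=5, y=3)
  S (south): (x=5, y=3) -> (x=5, y=4)
  S (south): (x=5, y=4) -> (x=5, y=5)
  E (east): blocked, stay at (x=5, y=5)
Final: (x=5, y=5)

Answer: Final position: (x=5, y=5)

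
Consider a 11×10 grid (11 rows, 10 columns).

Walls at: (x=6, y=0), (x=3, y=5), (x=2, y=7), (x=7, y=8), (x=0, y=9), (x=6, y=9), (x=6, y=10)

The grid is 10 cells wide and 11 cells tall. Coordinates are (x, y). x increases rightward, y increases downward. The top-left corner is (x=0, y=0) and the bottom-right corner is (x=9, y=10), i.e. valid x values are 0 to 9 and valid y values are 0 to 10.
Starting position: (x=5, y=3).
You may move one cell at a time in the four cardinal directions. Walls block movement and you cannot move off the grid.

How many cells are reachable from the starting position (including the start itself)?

BFS flood-fill from (x=5, y=3):
  Distance 0: (x=5, y=3)
  Distance 1: (x=5, y=2), (x=4, y=3), (x=6, y=3), (x=5, y=4)
  Distance 2: (x=5, y=1), (x=4, y=2), (x=6, y=2), (x=3, y=3), (x=7, y=3), (x=4, y=4), (x=6, y=4), (x=5, y=5)
  Distance 3: (x=5, y=0), (x=4, y=1), (x=6, y=1), (x=3, y=2), (x=7, y=2), (x=2, y=3), (x=8, y=3), (x=3, y=4), (x=7, y=4), (x=4, y=5), (x=6, y=5), (x=5, y=6)
  Distance 4: (x=4, y=0), (x=3, y=1), (x=7, y=1), (x=2, y=2), (x=8, y=2), (x=1, y=3), (x=9, y=3), (x=2, y=4), (x=8, y=4), (x=7, y=5), (x=4, y=6), (x=6, y=6), (x=5, y=7)
  Distance 5: (x=3, y=0), (x=7, y=0), (x=2, y=1), (x=8, y=1), (x=1, y=2), (x=9, y=2), (x=0, y=3), (x=1, y=4), (x=9, y=4), (x=2, y=5), (x=8, y=5), (x=3, y=6), (x=7, y=6), (x=4, y=7), (x=6, y=7), (x=5, y=8)
  Distance 6: (x=2, y=0), (x=8, y=0), (x=1, y=1), (x=9, y=1), (x=0, y=2), (x=0, y=4), (x=1, y=5), (x=9, y=5), (x=2, y=6), (x=8, y=6), (x=3, y=7), (x=7, y=7), (x=4, y=8), (x=6, y=8), (x=5, y=9)
  Distance 7: (x=1, y=0), (x=9, y=0), (x=0, y=1), (x=0, y=5), (x=1, y=6), (x=9, y=6), (x=8, y=7), (x=3, y=8), (x=4, y=9), (x=5, y=10)
  Distance 8: (x=0, y=0), (x=0, y=6), (x=1, y=7), (x=9, y=7), (x=2, y=8), (x=8, y=8), (x=3, y=9), (x=4, y=10)
  Distance 9: (x=0, y=7), (x=1, y=8), (x=9, y=8), (x=2, y=9), (x=8, y=9), (x=3, y=10)
  Distance 10: (x=0, y=8), (x=1, y=9), (x=7, y=9), (x=9, y=9), (x=2, y=10), (x=8, y=10)
  Distance 11: (x=1, y=10), (x=7, y=10), (x=9, y=10)
  Distance 12: (x=0, y=10)
Total reachable: 103 (grid has 103 open cells total)

Answer: Reachable cells: 103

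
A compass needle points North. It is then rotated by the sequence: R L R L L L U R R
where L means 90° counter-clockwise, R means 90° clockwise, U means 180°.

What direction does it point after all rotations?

Answer: Final heading: South

Derivation:
Start: North
  R (right (90° clockwise)) -> East
  L (left (90° counter-clockwise)) -> North
  R (right (90° clockwise)) -> East
  L (left (90° counter-clockwise)) -> North
  L (left (90° counter-clockwise)) -> West
  L (left (90° counter-clockwise)) -> South
  U (U-turn (180°)) -> North
  R (right (90° clockwise)) -> East
  R (right (90° clockwise)) -> South
Final: South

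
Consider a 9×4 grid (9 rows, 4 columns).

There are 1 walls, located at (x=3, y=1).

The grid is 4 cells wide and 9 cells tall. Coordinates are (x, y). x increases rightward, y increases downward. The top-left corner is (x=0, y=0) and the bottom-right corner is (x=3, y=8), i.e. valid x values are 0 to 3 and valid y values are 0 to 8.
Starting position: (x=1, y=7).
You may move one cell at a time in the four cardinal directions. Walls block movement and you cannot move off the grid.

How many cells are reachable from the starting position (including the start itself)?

Answer: Reachable cells: 35

Derivation:
BFS flood-fill from (x=1, y=7):
  Distance 0: (x=1, y=7)
  Distance 1: (x=1, y=6), (x=0, y=7), (x=2, y=7), (x=1, y=8)
  Distance 2: (x=1, y=5), (x=0, y=6), (x=2, y=6), (x=3, y=7), (x=0, y=8), (x=2, y=8)
  Distance 3: (x=1, y=4), (x=0, y=5), (x=2, y=5), (x=3, y=6), (x=3, y=8)
  Distance 4: (x=1, y=3), (x=0, y=4), (x=2, y=4), (x=3, y=5)
  Distance 5: (x=1, y=2), (x=0, y=3), (x=2, y=3), (x=3, y=4)
  Distance 6: (x=1, y=1), (x=0, y=2), (x=2, y=2), (x=3, y=3)
  Distance 7: (x=1, y=0), (x=0, y=1), (x=2, y=1), (x=3, y=2)
  Distance 8: (x=0, y=0), (x=2, y=0)
  Distance 9: (x=3, y=0)
Total reachable: 35 (grid has 35 open cells total)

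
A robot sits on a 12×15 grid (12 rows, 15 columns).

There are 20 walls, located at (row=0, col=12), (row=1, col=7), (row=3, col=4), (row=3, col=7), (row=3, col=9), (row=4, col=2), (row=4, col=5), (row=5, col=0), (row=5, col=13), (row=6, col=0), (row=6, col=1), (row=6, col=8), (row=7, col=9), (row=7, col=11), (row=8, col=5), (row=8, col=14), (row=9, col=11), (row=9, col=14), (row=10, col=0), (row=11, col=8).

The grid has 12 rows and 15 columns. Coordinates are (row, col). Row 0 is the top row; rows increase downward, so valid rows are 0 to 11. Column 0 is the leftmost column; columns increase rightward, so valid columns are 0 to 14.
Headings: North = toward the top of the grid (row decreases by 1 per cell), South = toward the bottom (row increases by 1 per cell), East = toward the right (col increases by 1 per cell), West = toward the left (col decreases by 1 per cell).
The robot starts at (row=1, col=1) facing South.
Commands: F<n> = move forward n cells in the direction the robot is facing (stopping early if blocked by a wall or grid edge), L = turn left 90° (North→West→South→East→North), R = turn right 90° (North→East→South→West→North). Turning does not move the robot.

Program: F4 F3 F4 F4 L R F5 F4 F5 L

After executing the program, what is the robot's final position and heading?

Start: (row=1, col=1), facing South
  F4: move forward 4, now at (row=5, col=1)
  F3: move forward 0/3 (blocked), now at (row=5, col=1)
  F4: move forward 0/4 (blocked), now at (row=5, col=1)
  F4: move forward 0/4 (blocked), now at (row=5, col=1)
  L: turn left, now facing East
  R: turn right, now facing South
  F5: move forward 0/5 (blocked), now at (row=5, col=1)
  F4: move forward 0/4 (blocked), now at (row=5, col=1)
  F5: move forward 0/5 (blocked), now at (row=5, col=1)
  L: turn left, now facing East
Final: (row=5, col=1), facing East

Answer: Final position: (row=5, col=1), facing East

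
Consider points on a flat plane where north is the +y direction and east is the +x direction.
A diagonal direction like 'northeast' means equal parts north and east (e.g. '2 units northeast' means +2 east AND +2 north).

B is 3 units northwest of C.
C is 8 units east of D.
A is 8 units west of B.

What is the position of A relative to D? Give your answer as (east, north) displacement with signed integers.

Answer: A is at (east=-3, north=3) relative to D.

Derivation:
Place D at the origin (east=0, north=0).
  C is 8 units east of D: delta (east=+8, north=+0); C at (east=8, north=0).
  B is 3 units northwest of C: delta (east=-3, north=+3); B at (east=5, north=3).
  A is 8 units west of B: delta (east=-8, north=+0); A at (east=-3, north=3).
Therefore A relative to D: (east=-3, north=3).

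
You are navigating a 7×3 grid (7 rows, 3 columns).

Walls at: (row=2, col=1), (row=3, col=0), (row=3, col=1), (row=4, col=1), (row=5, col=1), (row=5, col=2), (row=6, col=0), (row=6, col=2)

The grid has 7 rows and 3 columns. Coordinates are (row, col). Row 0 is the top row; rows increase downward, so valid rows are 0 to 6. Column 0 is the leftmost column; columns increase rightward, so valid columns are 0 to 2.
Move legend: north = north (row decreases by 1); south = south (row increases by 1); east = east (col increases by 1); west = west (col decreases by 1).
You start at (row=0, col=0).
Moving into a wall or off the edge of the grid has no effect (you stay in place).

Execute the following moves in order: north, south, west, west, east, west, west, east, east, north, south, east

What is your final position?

Start: (row=0, col=0)
  north (north): blocked, stay at (row=0, col=0)
  south (south): (row=0, col=0) -> (row=1, col=0)
  west (west): blocked, stay at (row=1, col=0)
  west (west): blocked, stay at (row=1, col=0)
  east (east): (row=1, col=0) -> (row=1, col=1)
  west (west): (row=1, col=1) -> (row=1, col=0)
  west (west): blocked, stay at (row=1, col=0)
  east (east): (row=1, col=0) -> (row=1, col=1)
  east (east): (row=1, col=1) -> (row=1, col=2)
  north (north): (row=1, col=2) -> (row=0, col=2)
  south (south): (row=0, col=2) -> (row=1, col=2)
  east (east): blocked, stay at (row=1, col=2)
Final: (row=1, col=2)

Answer: Final position: (row=1, col=2)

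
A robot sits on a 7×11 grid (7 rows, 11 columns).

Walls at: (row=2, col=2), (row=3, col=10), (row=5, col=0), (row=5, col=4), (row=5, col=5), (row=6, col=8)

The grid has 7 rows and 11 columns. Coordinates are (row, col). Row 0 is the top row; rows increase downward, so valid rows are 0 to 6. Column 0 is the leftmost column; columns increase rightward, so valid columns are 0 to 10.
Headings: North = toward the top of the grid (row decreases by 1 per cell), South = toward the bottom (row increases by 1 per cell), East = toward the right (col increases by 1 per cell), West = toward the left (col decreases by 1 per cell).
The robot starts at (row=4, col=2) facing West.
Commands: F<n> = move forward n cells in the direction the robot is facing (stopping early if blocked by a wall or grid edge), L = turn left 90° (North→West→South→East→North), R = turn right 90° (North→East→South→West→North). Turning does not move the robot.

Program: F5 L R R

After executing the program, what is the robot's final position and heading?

Answer: Final position: (row=4, col=0), facing North

Derivation:
Start: (row=4, col=2), facing West
  F5: move forward 2/5 (blocked), now at (row=4, col=0)
  L: turn left, now facing South
  R: turn right, now facing West
  R: turn right, now facing North
Final: (row=4, col=0), facing North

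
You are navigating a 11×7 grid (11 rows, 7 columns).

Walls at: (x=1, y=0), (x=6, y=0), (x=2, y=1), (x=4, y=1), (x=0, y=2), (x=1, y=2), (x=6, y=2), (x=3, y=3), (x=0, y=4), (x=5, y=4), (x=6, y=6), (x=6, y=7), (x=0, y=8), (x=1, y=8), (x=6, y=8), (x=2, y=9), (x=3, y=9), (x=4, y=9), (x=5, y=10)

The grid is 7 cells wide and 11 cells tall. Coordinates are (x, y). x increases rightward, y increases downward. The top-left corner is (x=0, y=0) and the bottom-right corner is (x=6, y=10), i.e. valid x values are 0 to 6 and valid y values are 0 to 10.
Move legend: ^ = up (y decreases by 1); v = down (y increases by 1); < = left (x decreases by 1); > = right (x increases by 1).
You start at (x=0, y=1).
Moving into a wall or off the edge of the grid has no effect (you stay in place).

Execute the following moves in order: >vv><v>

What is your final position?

Start: (x=0, y=1)
  > (right): (x=0, y=1) -> (x=1, y=1)
  v (down): blocked, stay at (x=1, y=1)
  v (down): blocked, stay at (x=1, y=1)
  > (right): blocked, stay at (x=1, y=1)
  < (left): (x=1, y=1) -> (x=0, y=1)
  v (down): blocked, stay at (x=0, y=1)
  > (right): (x=0, y=1) -> (x=1, y=1)
Final: (x=1, y=1)

Answer: Final position: (x=1, y=1)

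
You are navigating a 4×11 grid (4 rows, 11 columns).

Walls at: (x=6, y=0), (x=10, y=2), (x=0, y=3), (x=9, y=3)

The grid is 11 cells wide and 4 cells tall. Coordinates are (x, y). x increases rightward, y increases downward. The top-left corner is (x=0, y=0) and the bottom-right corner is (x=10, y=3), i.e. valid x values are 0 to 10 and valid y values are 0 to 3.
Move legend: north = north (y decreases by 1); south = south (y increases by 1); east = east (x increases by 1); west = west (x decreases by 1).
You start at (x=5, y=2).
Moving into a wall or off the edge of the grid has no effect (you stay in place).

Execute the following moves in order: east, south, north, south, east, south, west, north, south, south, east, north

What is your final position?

Answer: Final position: (x=7, y=2)

Derivation:
Start: (x=5, y=2)
  east (east): (x=5, y=2) -> (x=6, y=2)
  south (south): (x=6, y=2) -> (x=6, y=3)
  north (north): (x=6, y=3) -> (x=6, y=2)
  south (south): (x=6, y=2) -> (x=6, y=3)
  east (east): (x=6, y=3) -> (x=7, y=3)
  south (south): blocked, stay at (x=7, y=3)
  west (west): (x=7, y=3) -> (x=6, y=3)
  north (north): (x=6, y=3) -> (x=6, y=2)
  south (south): (x=6, y=2) -> (x=6, y=3)
  south (south): blocked, stay at (x=6, y=3)
  east (east): (x=6, y=3) -> (x=7, y=3)
  north (north): (x=7, y=3) -> (x=7, y=2)
Final: (x=7, y=2)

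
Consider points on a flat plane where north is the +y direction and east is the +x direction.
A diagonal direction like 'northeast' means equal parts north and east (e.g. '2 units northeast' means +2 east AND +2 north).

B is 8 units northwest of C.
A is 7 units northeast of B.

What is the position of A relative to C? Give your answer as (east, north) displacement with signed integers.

Place C at the origin (east=0, north=0).
  B is 8 units northwest of C: delta (east=-8, north=+8); B at (east=-8, north=8).
  A is 7 units northeast of B: delta (east=+7, north=+7); A at (east=-1, north=15).
Therefore A relative to C: (east=-1, north=15).

Answer: A is at (east=-1, north=15) relative to C.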